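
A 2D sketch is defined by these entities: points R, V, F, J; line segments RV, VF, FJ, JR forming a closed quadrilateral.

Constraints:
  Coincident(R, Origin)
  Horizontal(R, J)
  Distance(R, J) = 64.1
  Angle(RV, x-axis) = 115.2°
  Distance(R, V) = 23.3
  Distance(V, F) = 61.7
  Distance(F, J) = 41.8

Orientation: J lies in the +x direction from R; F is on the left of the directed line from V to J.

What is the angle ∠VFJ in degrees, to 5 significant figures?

94.107°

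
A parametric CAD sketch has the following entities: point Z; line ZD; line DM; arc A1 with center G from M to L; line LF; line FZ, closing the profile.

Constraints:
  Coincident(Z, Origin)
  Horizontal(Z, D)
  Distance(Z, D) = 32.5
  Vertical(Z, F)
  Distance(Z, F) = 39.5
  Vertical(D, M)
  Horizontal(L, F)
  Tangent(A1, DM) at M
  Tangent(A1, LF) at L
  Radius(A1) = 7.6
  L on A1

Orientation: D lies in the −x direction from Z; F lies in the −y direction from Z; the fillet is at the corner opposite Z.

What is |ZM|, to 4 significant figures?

45.54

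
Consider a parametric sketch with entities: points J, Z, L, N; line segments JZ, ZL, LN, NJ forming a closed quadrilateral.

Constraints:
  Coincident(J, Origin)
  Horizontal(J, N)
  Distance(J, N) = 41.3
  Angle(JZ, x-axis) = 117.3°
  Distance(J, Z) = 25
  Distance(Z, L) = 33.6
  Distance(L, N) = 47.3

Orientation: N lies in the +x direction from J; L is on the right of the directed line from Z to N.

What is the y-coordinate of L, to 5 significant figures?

-10.711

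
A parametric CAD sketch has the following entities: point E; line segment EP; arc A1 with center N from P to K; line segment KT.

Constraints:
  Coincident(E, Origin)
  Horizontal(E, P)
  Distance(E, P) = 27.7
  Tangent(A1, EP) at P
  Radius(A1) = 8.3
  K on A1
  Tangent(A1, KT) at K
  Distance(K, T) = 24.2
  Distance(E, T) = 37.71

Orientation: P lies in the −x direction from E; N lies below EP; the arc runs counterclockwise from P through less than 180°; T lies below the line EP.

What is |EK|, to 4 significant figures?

36.76

E is at the origin; EP is horizontal with |EP| = 27.7 and P on the −x side, so P = (-27.70, 0.000). Since A1 is tangent to EP there, NP ⟂ EP, so N = P + (0, -8.3) = (-27.70, -8.300). Since NK ⟂ KT (tangency), |NT| = √(8.3² + 24.2²) = 25.58 regardless of where K sits on A1. So T lies on both circle(E, 37.71) and circle(N, 25.58); the below-EP intersection is T = (-19.23, -32.44). K is the foot of the tangent from T: K = (-34.22, -13.44).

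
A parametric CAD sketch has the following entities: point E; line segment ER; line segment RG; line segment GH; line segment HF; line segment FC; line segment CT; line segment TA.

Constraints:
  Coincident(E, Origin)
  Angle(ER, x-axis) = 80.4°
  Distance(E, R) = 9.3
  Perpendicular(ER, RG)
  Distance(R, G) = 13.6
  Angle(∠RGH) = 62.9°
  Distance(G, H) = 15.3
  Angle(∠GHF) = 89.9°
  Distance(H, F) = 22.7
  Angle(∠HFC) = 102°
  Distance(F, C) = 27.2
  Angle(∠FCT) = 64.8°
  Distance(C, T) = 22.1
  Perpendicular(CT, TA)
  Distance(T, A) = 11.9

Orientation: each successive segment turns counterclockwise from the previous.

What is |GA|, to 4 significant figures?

10.92

E is at the origin; ER runs at 80.4° with length 9.3, so R = (1.551, 9.170). The perpendicularity gives RG at right angles to ER, so RG runs at 170.4°; with |RG| = 13.6, G = (-11.86, 11.44). ∠RGH = 62.9° gives GH at -72.50° from the x-axis; with |GH| = 15.3, H = (-7.258, -3.154). ∠GHF = 89.9° gives HF at 17.60° from the x-axis; with |HF| = 22.7, F = (14.38, 3.710). ∠HFC = 102.0° gives FC at 95.60° from the x-axis; with |FC| = 27.2, C = (11.73, 30.78). ∠FCT = 64.8° gives CT at -149.2° from the x-axis; with |CT| = 22.1, T = (-7.258, 19.46). CT ⟂ TA, so TA runs at -59.20°; with |TA| = 11.9, A = (-1.164, 9.242). Then |GA| = |A − G| = 10.92.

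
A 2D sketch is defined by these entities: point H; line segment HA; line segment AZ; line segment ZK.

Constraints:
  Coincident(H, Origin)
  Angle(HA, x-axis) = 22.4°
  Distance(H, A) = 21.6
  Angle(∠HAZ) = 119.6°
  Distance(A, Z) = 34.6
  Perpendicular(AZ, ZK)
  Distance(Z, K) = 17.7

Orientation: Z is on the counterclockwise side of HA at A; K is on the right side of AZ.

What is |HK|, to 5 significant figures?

58.139

H is at the origin; HA runs at 22.4° with length 21.6, so A = 21.6·(cos 22.4°, sin 22.4°) = (19.970, 8.2311). ∠HAZ = 119.6°, so AZ runs at 22.4° + (180° − 119.6°) = 82.800° from the x-axis; with |AZ| = 34.6, Z = A + 34.6·(cos 82.800°, sin 82.800°) = (24.307, 42.558). AZ ⟂ ZK; with |ZK| = 17.7 on the right of AZ, K = Z + 17.7·(0.99211, -0.12533) = (41.867, 40.340). Then |HK| = |K − H| = 58.139.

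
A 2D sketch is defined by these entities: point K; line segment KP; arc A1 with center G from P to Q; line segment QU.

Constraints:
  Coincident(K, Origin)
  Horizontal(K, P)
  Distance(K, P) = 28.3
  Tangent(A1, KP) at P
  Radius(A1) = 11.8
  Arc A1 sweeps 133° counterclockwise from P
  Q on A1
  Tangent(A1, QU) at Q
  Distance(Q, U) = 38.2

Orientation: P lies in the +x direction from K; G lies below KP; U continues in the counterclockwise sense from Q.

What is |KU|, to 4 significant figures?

66.14

K is at the origin; KP is horizontal with |KP| = 28.3 and P on the +x side, so P = (28.30, 0.000). The tangent condition forces GP to be normal to KP, so G = P + (0, -11.8) = (28.30, -11.80). On A1, P sits at bearing 90° from G; a 133° counterclockwise sweep puts Q at bearing 223°, so Q = G + 11.8·(cos 223°, sin 223°) = (19.67, -19.85). The tangent condition forces GQ to be normal to QU, so QU runs along (−sin 223°, cos 223°); with |QU| = 38.2, U = (45.72, -47.79). Then |KU| = |U − K| = 66.14.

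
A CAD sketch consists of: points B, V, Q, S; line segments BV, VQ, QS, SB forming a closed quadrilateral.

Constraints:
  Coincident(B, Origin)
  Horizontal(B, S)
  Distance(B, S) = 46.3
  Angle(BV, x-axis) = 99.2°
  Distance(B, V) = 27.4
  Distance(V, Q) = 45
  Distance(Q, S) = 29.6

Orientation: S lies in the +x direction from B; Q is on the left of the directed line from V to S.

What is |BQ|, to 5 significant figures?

49.897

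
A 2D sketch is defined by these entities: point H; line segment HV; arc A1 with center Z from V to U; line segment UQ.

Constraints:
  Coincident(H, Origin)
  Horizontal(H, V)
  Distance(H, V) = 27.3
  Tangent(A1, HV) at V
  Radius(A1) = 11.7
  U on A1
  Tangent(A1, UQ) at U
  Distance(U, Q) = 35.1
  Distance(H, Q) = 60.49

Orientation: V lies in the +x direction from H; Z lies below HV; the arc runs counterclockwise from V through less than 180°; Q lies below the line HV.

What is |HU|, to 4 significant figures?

25.57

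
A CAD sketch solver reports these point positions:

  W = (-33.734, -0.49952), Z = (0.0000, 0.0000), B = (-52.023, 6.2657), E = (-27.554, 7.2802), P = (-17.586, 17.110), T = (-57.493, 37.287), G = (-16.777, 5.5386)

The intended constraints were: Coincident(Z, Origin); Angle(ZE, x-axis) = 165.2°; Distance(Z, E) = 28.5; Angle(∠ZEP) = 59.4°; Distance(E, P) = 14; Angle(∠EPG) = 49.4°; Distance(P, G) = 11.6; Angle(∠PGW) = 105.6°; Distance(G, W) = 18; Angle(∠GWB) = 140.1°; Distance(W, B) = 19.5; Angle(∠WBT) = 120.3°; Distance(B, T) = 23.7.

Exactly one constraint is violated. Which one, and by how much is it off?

Distance(B, T) = 23.7 — off by 7.80.

Z = (0.00, 0.00) ✓; ZE at 165.2° ✓; |ZE| = 28.50 ✓; ∠ZEP = 59.40° ✓; |EP| = 14.00 ✓; ∠EPG = 49.40° ✓; |PG| = 11.60 ✓; ∠PGW = 105.6° ✓; |GW| = 18.00 ✓; ∠GWB = 140.1° ✓; |WB| = 19.50 ✓; ∠WBT = 120.3° ✓; |BT| = 31.50 ✗.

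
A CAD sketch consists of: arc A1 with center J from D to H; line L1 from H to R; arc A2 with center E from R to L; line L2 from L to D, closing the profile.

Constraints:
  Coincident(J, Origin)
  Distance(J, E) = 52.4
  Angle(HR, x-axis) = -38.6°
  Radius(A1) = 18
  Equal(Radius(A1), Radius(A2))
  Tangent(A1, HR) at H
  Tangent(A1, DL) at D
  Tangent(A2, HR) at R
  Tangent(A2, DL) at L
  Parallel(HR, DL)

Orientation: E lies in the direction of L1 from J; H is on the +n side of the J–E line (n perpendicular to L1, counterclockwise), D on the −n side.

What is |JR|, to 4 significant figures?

55.41

The slot axis is L1's direction at -38.6°, so u = (cos -38.6°, sin -38.6°) = (0.7815, -0.6239) and n = (−sin -38.6°, cos -38.6°) = (0.6239, 0.7815). J is at the origin and E lies 52.4 along u from J, so E = 52.4·u = (40.95, -32.69). Tangency of A1 to both parallel lines with radius 18.0 puts H and D at J ± 18.0·n: H = (11.23, 14.07), D = (-11.23, -14.07). Equal radii place R and L the same way about E: R = E + 18.0·n = (52.18, -18.62), L = E − 18.0·n = (29.72, -46.76). Then |JR| = |R − J| = 55.41.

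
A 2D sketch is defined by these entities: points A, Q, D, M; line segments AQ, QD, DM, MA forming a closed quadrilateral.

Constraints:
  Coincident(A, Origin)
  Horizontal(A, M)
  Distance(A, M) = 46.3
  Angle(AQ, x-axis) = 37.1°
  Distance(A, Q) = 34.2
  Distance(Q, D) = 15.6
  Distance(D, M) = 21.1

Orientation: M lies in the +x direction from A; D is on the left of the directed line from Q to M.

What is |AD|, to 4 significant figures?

47.66

Checks: |AM| = 46.30 ✓; |AQ| = 34.20 ✓; |QD| = 15.60 ✓; |DM| = 21.10 ✓.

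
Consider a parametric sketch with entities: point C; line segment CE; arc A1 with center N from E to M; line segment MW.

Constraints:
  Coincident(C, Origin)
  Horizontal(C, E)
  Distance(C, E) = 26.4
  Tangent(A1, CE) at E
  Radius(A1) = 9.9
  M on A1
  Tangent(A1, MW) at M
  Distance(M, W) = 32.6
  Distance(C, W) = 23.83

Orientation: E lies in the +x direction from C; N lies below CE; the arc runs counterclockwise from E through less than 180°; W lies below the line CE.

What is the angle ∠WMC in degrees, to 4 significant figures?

46.71°

C is at the origin; C and E share the same y with |CE| = 26.4 and E on the +x side, so E = (26.40, 0.000). A1 meets CE tangentially, so NE is at right angles to CE, so N = E + (0, -9.9) = (26.40, -9.900). Since NM ⟂ MW (tangency), |NW| = √(9.9² + 32.6²) = 34.07 regardless of where M sits on A1. So W lies on both circle(C, 23.83) and circle(N, 34.07); the below-CE intersection is W = (-4.917, -23.32). M is the foot of the tangent from W: M = (20.03, -2.326).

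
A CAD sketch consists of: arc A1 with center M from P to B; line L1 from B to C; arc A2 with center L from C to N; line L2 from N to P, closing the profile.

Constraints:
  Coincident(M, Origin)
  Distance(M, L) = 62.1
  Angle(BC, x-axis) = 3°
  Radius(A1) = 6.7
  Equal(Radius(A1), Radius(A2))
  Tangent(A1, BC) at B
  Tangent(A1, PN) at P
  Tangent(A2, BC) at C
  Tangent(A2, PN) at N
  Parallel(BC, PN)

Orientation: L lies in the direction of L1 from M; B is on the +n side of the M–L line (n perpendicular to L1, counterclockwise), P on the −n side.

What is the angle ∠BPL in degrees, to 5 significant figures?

83.842°

M is at the origin and L lies 62.1 along u from M, so L = 62.1·u = (62.015, 3.2501). Tangency of A1 to both parallel lines with radius 6.7 puts B and P at M ± 6.7·n: B = (-0.35065, 6.6908), P = (0.35065, -6.6908). Then cos ∠BPL = PB·PL / (|PB||PL|), giving 83.842°.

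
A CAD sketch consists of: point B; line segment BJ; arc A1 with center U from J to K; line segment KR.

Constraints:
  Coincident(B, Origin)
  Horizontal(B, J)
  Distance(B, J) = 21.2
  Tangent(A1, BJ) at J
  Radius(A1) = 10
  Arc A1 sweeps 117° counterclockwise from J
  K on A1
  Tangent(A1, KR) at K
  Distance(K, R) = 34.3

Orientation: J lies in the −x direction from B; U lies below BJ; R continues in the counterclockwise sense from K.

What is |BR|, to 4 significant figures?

47.39

On A1, J sits at bearing 90° from U; a 117° counterclockwise sweep puts K at bearing 207°, so K = U + 10.0·(cos 207°, sin 207°) = (-30.11, -14.54). Tangency of A1 to KR means the radius UK is perpendicular to KR, so KR runs along (−sin 207°, cos 207°); with |KR| = 34.3, R = (-14.54, -45.10). Then |BR| = |R − B| = 47.39.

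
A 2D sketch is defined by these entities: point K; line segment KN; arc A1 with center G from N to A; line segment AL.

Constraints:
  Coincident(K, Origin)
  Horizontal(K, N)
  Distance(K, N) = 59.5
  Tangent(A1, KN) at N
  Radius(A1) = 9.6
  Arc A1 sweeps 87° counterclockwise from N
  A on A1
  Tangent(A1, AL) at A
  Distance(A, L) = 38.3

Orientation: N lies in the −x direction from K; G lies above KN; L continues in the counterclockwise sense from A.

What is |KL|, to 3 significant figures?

67.4

On A1, N sits at bearing -90° from G; an 87° counterclockwise sweep puts A at bearing -3°, so A = G + 9.6·(cos -3°, sin -3°) = (-49.9, 9.10). Tangency of A1 to AL means the radius GA is perpendicular to AL, so AL runs along (−sin -3°, cos -3°); with |AL| = 38.3, L = (-47.9, 47.3). Then |KL| = |L − K| = 67.4.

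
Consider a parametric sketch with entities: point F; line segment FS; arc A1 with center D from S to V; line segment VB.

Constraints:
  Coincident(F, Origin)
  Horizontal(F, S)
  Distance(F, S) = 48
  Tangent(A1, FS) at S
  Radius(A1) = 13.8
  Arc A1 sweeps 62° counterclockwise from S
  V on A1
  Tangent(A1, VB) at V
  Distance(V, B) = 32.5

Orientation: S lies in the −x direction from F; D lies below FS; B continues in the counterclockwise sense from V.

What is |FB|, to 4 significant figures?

83.60

On A1, S sits at bearing 90° from D; a 62° counterclockwise sweep puts V at bearing 152°, so V = D + 13.8·(cos 152°, sin 152°) = (-60.18, -7.321). Tangency of A1 to VB means the radius DV is perpendicular to VB, so VB runs along (−sin 152°, cos 152°); with |VB| = 32.5, B = (-75.44, -36.02). Then |FB| = |B − F| = 83.60.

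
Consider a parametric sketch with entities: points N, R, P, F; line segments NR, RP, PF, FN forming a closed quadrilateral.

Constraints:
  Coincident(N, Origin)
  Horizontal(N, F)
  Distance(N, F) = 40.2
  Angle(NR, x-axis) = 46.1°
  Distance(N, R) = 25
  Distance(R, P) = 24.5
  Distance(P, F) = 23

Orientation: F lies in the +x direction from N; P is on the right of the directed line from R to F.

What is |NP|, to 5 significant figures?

19.251

N is at the origin; NF is horizontal with |NF| = 40.2 and F in +x, so F = (40.2, 0). NR runs at 46.1° with |NR| = 25.0, so R = (17.335, 18.014). P is determined by |RP| = 24.5 and |PF| = 23.0 together: it lies at the intersection of circle(R, 24.5) and circle(F, 23.0). With |RF| = 29.108, the foot of the radical line on RF is 15.778 from R and the perpendicular offset is √(24.5² − 15.778²) = 18.743. Taking the right-of-RF solution: P = (18.130, -6.4733).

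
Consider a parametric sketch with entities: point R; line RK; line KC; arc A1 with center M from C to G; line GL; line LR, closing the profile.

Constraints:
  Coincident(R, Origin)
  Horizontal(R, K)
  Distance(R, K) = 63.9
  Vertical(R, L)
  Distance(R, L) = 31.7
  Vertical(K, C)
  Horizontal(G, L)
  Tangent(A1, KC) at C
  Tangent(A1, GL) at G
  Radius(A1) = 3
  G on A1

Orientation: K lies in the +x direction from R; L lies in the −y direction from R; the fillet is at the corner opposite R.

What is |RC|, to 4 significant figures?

70.05

R is at the origin; RK is horizontal with |RK| = 63.9 and K on the +x side, so K = (63.90, 0.000). R and L share the same x with |RL| = 31.7 and L on the −y side, so L = (0.000, -31.70). The virtual corner opposite R is at (63.90, -31.70). The tangent condition forces MC to be normal to KC and tangency of A1 to GL means the radius MG is perpendicular to GL, with radius 3.0, so the center M sits 3.0 in from both sides at M = (60.90, -28.70). That places the tangent points at C = (63.90, -28.70) on KC and G = (60.90, -31.70) on GL. Then |RC| = |C − R| = 70.05.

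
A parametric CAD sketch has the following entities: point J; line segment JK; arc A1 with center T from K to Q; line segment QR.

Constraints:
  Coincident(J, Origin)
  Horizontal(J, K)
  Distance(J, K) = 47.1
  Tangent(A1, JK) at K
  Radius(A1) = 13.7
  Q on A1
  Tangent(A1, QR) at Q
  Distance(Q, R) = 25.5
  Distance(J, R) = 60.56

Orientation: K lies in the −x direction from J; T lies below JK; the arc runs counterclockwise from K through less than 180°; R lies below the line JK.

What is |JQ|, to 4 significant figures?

62.12

J is at the origin; JK is horizontal with |JK| = 47.1 and K on the −x side, so K = (-47.10, 0.000). Tangency of A1 to JK means the radius TK is perpendicular to JK, so T = K + (0, -13.7) = (-47.10, -13.70). Since TQ ⟂ QR (tangency), |TR| = √(13.7² + 25.5²) = 28.95 regardless of where Q sits on A1. So R lies on both circle(J, 60.56) and circle(T, 28.95); the below-JK intersection is R = (-43.25, -42.39). Q is the foot of the tangent from R: Q = (-58.20, -21.73).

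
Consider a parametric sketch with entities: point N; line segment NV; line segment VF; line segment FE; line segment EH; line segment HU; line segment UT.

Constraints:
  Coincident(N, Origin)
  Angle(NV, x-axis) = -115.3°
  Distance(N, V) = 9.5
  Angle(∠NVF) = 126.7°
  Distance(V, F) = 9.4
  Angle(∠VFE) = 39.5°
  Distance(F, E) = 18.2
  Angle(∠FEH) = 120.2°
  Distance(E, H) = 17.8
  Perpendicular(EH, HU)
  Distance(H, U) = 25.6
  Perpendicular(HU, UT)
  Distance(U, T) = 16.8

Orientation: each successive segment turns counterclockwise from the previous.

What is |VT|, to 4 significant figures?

13.20

N is at the origin; NV runs at -115.3° with length 9.5, so V = (-4.060, -8.589). ∠NVF = 126.7° gives VF at -62.00° from the x-axis; with |VF| = 9.4, F = (0.3531, -16.89). ∠VFE = 39.5° gives FE at 78.50° from the x-axis; with |FE| = 18.2, E = (3.982, 0.9461). ∠FEH = 120.2° gives EH at 138.3° from the x-axis; with |EH| = 17.8, H = (-9.309, 12.79). The perpendicularity gives HU at right angles to EH, so HU runs at -131.7°; with |HU| = 25.6, U = (-26.34, -6.327). HU ⟂ UT, so UT runs at -41.70°; with |UT| = 16.8, T = (-13.79, -17.50). Then |VT| = |T − V| = 13.20.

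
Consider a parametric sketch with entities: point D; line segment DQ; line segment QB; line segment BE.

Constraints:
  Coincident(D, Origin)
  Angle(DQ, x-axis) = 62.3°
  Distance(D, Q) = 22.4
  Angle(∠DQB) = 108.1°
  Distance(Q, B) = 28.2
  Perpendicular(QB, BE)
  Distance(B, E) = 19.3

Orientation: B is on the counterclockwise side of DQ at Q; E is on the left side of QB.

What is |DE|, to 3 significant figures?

35.2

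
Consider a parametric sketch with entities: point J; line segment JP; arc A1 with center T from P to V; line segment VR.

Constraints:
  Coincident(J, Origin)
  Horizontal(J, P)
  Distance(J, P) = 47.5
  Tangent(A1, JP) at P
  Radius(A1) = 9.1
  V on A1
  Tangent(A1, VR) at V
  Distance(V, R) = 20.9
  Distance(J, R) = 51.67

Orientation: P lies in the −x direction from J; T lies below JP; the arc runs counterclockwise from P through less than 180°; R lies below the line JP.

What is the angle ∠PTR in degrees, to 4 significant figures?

164.2°

J is at the origin; J and P share the same y with |JP| = 47.5 and P on the −x side, so P = (-47.50, 0.000). Since A1 is tangent to JP there, TP ⟂ JP, so T = P + (0, -9.1) = (-47.50, -9.100). Since TV ⟂ VR (tangency), |TR| = √(9.1² + 20.9²) = 22.80 regardless of where V sits on A1. So R lies on both circle(J, 51.67) and circle(T, 22.80); the below-JP intersection is R = (-41.31, -31.04). V is the foot of the tangent from R: V = (-54.54, -14.86).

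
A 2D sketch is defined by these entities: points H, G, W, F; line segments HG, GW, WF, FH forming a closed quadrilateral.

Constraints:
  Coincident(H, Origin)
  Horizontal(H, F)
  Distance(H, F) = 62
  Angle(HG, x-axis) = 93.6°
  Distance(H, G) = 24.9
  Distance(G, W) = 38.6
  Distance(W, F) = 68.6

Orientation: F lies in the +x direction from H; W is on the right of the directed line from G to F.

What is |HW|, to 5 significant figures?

14.551

Checks: |GW| = 38.60 ✓; |WF| = 68.60 ✓.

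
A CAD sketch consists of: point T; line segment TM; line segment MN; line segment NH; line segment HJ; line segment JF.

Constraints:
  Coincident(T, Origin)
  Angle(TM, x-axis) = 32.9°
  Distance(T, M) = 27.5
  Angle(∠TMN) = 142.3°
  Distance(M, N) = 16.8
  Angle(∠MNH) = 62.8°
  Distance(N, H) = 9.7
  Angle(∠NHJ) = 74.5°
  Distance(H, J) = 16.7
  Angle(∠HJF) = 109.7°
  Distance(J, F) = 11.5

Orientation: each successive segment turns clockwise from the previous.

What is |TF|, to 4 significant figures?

40.00

T is at the origin; TM runs at 32.9° with length 27.5, so M = (23.09, 14.94). ∠TMN = 142.3° gives MN at -4.800° from the x-axis; with |MN| = 16.8, N = (39.83, 13.53). ∠MNH = 62.8° gives NH at -122.0° from the x-axis; with |NH| = 9.7, H = (34.69, 5.305). ∠NHJ = 74.5° gives HJ at 132.5° from the x-axis; with |HJ| = 16.7, J = (23.41, 17.62). ∠HJF = 109.7° gives JF at 62.20° from the x-axis; with |JF| = 11.5, F = (28.77, 27.79). Then |TF| = |F − T| = 40.00.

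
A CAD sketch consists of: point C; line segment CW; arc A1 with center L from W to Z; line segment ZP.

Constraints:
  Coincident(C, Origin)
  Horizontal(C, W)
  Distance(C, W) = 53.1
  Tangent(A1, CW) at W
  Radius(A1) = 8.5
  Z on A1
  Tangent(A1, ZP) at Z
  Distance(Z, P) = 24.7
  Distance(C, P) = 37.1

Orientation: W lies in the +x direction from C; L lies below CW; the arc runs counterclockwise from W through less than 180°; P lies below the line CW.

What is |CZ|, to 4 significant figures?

46.83

C is at the origin; CW is horizontal with |CW| = 53.1 and W on the +x side, so W = (53.10, 0.000). The tangent condition forces LW to be normal to CW, so L = W + (0, -8.5) = (53.10, -8.500). Since LZ ⟂ ZP (tangency), |LP| = √(8.5² + 24.7²) = 26.12 regardless of where Z sits on A1. So P lies on both circle(C, 37.1) and circle(L, 26.12); the below-CW intersection is P = (30.35, -21.34). Z is the foot of the tangent from P: Z = (46.74, -2.859).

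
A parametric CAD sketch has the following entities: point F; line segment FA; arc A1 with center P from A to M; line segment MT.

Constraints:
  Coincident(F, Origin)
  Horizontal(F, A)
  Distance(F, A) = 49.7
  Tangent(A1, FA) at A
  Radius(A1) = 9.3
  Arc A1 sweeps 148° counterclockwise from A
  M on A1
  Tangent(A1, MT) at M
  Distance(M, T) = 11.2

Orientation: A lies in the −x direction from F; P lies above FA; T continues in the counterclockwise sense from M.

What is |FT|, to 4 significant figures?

58.99

F is at the origin; F and A share the same y with |FA| = 49.7 and A on the −x side, so A = (-49.70, 0.000). The tangent condition forces PA to be normal to FA, so P = A + (0, 9.3) = (-49.70, 9.300). On A1, A sits at bearing -90° from P; a 148° counterclockwise sweep puts M at bearing 58°, so M = P + 9.3·(cos 58°, sin 58°) = (-44.77, 17.19). The tangent condition forces PM to be normal to MT, so MT runs along (−sin 58°, cos 58°); with |MT| = 11.2, T = (-54.27, 23.12). Then |FT| = |T − F| = 58.99.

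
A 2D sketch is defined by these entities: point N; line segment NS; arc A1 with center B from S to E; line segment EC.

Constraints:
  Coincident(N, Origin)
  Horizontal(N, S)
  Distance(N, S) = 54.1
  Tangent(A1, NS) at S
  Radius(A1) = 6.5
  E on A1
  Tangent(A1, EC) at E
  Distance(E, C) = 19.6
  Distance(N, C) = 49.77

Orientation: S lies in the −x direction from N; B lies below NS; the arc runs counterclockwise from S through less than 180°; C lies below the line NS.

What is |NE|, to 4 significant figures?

59.45

N is at the origin; N and S share the same y with |NS| = 54.1 and S on the −x side, so S = (-54.10, 0.000). Since A1 is tangent to NS there, BS ⟂ NS, so B = S + (0, -6.5) = (-54.10, -6.500). Since BE ⟂ EC (tangency), |BC| = √(6.5² + 19.6²) = 20.65 regardless of where E sits on A1. So C lies on both circle(N, 49.77) and circle(B, 20.65); the below-NS intersection is C = (-43.48, -24.21). E is the foot of the tangent from C: E = (-58.34, -11.43).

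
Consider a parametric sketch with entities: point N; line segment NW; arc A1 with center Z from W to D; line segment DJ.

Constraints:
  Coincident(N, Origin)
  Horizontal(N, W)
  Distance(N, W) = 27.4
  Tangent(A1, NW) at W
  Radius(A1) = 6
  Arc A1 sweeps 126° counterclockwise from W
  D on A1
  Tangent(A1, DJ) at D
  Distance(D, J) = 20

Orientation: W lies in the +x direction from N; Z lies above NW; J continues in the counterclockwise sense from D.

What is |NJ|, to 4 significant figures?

32.88

N is at the origin; NW is horizontal with |NW| = 27.4 and W on the +x side, so W = (27.40, 0.000). The tangent condition forces ZW to be normal to NW, so Z = W + (0, 6) = (27.40, 6.000). On A1, W sits at bearing -90° from Z; a 126° counterclockwise sweep puts D at bearing 36°, so D = Z + 6.0·(cos 36°, sin 36°) = (32.25, 9.527). The tangent condition forces ZD to be normal to DJ, so DJ runs along (−sin 36°, cos 36°); with |DJ| = 20.0, J = (20.50, 25.71). Then |NJ| = |J − N| = 32.88.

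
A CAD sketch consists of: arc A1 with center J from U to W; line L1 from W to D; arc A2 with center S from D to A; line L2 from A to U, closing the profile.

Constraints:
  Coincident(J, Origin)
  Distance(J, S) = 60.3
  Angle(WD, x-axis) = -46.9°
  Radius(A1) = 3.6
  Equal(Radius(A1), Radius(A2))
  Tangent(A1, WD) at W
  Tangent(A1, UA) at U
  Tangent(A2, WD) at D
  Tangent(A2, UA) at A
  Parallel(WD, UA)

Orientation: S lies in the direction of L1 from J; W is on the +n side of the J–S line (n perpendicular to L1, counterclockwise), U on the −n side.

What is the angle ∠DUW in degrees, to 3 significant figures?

83.2°

Tangency of A1 to both parallel lines with radius 3.6 puts W and U at J ± 3.6·n: W = (2.63, 2.46), U = (-2.63, -2.46). Equal radii place D and A the same way about S: D = S + 3.6·n = (43.8, -41.6), A = S − 3.6·n = (38.6, -46.5). Then cos ∠DUW = UD·UW / (|UD||UW|), giving 83.2°.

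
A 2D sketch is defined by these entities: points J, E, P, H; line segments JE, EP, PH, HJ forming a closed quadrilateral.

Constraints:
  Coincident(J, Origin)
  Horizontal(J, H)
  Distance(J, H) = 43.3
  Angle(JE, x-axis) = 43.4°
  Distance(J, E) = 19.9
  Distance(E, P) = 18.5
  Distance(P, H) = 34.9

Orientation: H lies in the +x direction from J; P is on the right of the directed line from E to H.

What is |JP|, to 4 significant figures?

9.450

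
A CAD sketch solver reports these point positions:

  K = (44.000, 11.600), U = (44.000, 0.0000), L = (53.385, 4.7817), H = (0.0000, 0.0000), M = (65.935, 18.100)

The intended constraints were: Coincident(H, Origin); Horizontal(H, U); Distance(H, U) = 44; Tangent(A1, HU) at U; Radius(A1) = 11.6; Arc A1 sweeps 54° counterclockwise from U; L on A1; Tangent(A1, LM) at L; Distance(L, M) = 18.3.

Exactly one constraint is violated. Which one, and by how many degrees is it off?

Tangent(A1, LM) at L — off by 7.30°.

H = (0.00, 0.00) ✓; H.y = 0.00, U.y = 0.00 ✓; |HU| = 44.00 ✓; ∠(KU, UH) = 90.00° ✓; |KU| = 11.60 ✓; bearing(K→L) − bearing(K→U) = 54.00° ✓; |KL| = 11.60 ✓; ∠(KL, LM) = 97.30° ✗; |LM| = 18.30 ✓.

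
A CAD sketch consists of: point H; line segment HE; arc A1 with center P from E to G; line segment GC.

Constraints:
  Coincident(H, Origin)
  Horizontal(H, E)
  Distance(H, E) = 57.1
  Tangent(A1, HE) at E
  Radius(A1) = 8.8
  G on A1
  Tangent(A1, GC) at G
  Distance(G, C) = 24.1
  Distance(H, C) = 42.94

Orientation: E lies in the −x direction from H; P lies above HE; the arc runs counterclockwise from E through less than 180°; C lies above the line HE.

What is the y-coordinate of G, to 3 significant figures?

3.72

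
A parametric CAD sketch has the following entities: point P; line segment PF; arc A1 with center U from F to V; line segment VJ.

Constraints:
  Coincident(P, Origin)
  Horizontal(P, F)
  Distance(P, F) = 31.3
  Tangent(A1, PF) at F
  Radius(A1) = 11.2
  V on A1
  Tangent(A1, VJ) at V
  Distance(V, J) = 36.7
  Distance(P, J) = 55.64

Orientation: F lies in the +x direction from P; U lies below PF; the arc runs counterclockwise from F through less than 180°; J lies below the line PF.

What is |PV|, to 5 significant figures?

24.028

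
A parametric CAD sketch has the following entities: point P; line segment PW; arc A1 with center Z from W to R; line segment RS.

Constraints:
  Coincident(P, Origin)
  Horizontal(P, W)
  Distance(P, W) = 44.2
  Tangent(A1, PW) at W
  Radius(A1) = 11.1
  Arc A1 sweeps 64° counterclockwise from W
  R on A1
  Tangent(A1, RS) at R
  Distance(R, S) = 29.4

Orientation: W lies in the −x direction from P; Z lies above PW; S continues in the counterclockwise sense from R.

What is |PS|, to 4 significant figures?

39.01

P is at the origin; PW is horizontal with |PW| = 44.2 and W on the −x side, so W = (-44.20, 0.000). The tangent condition forces ZW to be normal to PW, so Z = W + (0, 11.1) = (-44.20, 11.10). On A1, W sits at bearing -90° from Z; a 64° counterclockwise sweep puts R at bearing -26°, so R = Z + 11.1·(cos -26°, sin -26°) = (-34.22, 6.234). Tangency of A1 to RS means the radius ZR is perpendicular to RS, so RS runs along (−sin -26°, cos -26°); with |RS| = 29.4, S = (-21.34, 32.66). Then |PS| = |S − P| = 39.01.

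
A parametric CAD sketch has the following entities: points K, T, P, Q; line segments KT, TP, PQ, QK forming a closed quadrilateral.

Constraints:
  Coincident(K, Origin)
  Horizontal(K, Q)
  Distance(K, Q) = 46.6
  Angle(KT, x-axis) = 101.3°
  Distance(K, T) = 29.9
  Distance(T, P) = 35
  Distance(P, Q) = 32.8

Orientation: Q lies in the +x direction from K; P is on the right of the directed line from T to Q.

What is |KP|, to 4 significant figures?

13.81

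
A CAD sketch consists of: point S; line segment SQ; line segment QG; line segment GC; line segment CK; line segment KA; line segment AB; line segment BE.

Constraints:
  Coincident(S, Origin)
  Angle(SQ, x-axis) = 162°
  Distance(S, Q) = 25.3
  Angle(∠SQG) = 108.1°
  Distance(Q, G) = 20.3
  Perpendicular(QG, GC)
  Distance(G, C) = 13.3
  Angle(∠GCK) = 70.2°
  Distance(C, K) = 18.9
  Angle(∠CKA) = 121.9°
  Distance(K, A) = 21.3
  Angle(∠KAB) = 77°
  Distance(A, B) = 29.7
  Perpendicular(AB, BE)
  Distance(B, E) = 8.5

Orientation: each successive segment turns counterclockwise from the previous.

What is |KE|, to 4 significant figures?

27.76

S is at the origin; SQ runs at 162.0° with length 25.3, so Q = (-24.06, 7.818). ∠SQG = 108.1° gives QG at -126.1° from the x-axis; with |QG| = 20.3, G = (-36.02, -8.584). The perpendicularity gives GC at right angles to QG, so GC runs at -36.10°; with |GC| = 13.3, C = (-25.28, -16.42). ∠GCK = 70.2° gives CK at 73.70° from the x-axis; with |CK| = 18.9, K = (-19.97, 1.720). ∠CKA = 121.9° gives KA at 131.8° from the x-axis; with |KA| = 21.3, A = (-34.17, 17.60). ∠KAB = 77.0° gives AB at -125.2° from the x-axis; with |AB| = 29.7, B = (-51.29, -6.671). AB ⟂ BE, so BE runs at -35.20°; with |BE| = 8.5, E = (-44.34, -11.57). Then |KE| = |E − K| = 27.76.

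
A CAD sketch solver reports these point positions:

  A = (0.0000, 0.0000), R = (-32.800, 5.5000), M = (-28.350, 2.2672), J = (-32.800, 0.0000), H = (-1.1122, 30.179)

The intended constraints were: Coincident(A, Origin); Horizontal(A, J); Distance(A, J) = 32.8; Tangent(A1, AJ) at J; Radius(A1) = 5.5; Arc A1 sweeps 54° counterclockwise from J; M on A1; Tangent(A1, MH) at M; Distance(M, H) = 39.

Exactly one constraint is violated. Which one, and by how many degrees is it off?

Tangent(A1, MH) at M — off by 8.30°.

A = (0.00, 0.00) ✓; A.y = 0.00, J.y = 0.00 ✓; |AJ| = 32.80 ✓; ∠(RJ, JA) = 90.00° ✓; |RJ| = 5.500 ✓; bearing(R→M) − bearing(R→J) = 54.00° ✓; |RM| = 5.500 ✓; ∠(RM, MH) = 98.30° ✗; |MH| = 39.00 ✓.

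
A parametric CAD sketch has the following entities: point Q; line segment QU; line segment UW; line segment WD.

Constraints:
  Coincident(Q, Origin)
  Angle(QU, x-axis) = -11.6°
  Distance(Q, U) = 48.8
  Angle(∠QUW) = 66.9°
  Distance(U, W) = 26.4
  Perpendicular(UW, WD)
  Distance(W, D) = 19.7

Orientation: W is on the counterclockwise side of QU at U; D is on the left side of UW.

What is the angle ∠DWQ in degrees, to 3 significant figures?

9.18°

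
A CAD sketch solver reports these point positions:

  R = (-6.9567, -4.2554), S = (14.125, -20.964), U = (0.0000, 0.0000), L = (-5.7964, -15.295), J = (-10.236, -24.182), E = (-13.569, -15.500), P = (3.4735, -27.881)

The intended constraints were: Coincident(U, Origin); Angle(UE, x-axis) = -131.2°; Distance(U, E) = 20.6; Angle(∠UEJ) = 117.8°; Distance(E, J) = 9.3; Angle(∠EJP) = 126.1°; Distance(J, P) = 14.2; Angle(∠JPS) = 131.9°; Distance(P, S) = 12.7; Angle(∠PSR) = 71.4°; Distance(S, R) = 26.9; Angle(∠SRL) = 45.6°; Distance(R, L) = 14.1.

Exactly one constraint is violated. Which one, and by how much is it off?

Distance(R, L) = 14.1 — off by 3.00.

U = (0.00, 0.00) ✓; UE at -131.2° ✓; |UE| = 20.60 ✓; ∠UEJ = 117.8° ✓; |EJ| = 9.300 ✓; ∠EJP = 126.1° ✓; |JP| = 14.20 ✓; ∠JPS = 131.9° ✓; |PS| = 12.70 ✓; ∠PSR = 71.40° ✓; |SR| = 26.90 ✓; ∠SRL = 45.60° ✓; |RL| = 11.10 ✗.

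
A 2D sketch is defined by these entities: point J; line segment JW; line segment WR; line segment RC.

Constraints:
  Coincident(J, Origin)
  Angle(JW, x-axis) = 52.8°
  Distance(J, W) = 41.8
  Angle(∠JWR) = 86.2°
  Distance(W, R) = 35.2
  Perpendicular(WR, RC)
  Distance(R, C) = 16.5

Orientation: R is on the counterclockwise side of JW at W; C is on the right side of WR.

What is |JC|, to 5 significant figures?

66.632

J is at the origin; JW runs at 52.8° with length 41.8, so W = 41.8·(cos 52.8°, sin 52.8°) = (25.272, 33.295). ∠JWR = 86.2°, so WR runs at 52.8° + (180° − 86.2°) = 146.60° from the x-axis; with |WR| = 35.2, R = W + 35.2·(cos 146.60°, sin 146.60°) = (-4.1144, 52.672). WR ⟂ RC; with |RC| = 16.5 on the right of WR, C = R + 16.5·(0.55048, 0.83485) = (4.9685, 66.447). Then |JC| = |C − J| = 66.632.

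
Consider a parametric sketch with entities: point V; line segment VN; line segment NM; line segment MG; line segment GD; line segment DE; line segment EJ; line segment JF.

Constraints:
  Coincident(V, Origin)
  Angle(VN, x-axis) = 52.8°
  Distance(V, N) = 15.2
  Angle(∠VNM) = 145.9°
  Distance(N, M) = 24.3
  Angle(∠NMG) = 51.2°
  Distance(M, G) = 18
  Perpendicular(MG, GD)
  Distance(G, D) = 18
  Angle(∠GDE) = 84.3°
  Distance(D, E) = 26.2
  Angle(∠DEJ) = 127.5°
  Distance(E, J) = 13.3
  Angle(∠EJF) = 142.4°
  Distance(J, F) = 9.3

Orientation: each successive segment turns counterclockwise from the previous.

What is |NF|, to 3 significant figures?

38.0

V is at the origin; VN runs at 52.8° with length 15.2, so N = (9.19, 12.1). ∠VNM = 145.9° gives NM at 86.9° from the x-axis; with |NM| = 24.3, M = (10.5, 36.4). ∠NMG = 51.2° gives MG at -144° from the x-axis; with |MG| = 18.0, G = (-4.11, 25.9). MG ⟂ GD, so GD runs at -54.3°; with |GD| = 18.0, D = (6.39, 11.3). ∠GDE = 84.3° gives DE at 41.4° from the x-axis; with |DE| = 26.2, E = (26.0, 28.6). ∠DEJ = 127.5° gives EJ at 93.9° from the x-axis; with |EJ| = 13.3, J = (25.1, 41.8). ∠EJF = 142.4° gives JF at 132° from the x-axis; with |JF| = 9.3, F = (19.0, 48.8). Then |NF| = |F − N| = 38.0.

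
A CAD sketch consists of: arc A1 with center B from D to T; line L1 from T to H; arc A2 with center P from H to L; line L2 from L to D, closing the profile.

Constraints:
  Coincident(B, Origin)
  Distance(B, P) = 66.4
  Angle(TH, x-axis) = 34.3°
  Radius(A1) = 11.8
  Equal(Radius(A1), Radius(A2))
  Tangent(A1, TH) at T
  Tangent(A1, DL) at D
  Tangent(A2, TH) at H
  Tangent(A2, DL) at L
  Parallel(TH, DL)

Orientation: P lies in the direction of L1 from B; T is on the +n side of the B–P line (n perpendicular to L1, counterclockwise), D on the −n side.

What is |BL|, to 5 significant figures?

67.440

The slot axis is L1's direction at 34.3°, so u = (cos 34.3°, sin 34.3°) = (0.82610, 0.56353) and n = (−sin 34.3°, cos 34.3°) = (-0.56353, 0.82610). B is at the origin and P lies 66.4 along u from B, so P = 66.4·u = (54.853, 37.418). Tangency of A1 to both parallel lines with radius 11.8 puts T and D at B ± 11.8·n: T = (-6.6496, 9.7480), D = (6.6496, -9.7480). Equal radii place H and L the same way about P: H = P + 11.8·n = (48.203, 47.166), L = P − 11.8·n = (61.503, 27.670). Then |BL| = |L − B| = 67.440.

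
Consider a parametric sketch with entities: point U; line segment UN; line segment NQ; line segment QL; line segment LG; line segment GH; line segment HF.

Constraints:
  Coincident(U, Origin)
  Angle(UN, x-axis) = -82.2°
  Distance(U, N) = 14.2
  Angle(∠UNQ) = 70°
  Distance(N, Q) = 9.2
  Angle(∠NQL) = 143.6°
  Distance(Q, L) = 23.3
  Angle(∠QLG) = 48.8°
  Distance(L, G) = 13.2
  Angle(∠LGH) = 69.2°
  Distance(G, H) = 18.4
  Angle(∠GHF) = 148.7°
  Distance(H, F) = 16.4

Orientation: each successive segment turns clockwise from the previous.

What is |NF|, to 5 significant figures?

31.578

U is at the origin; UN runs at -82.2° with length 14.2, so N = (1.9272, -14.069). ∠UNQ = 70.0° gives NQ at 167.80° from the x-axis; with |NQ| = 9.2, Q = (-7.0651, -12.124). ∠NQL = 143.6° gives QL at 131.40° from the x-axis; with |QL| = 23.3, L = (-22.474, 5.3532). ∠QLG = 48.8° gives LG at 0.20000° from the x-axis; with |LG| = 13.2, G = (-9.2737, 5.3992). ∠LGH = 69.2° gives GH at -110.60° from the x-axis; with |GH| = 18.4, H = (-15.748, -11.824). ∠GHF = 148.7° gives HF at -141.90° from the x-axis; with |HF| = 16.4, F = (-28.653, -21.944). Then |NF| = |F − N| = 31.578.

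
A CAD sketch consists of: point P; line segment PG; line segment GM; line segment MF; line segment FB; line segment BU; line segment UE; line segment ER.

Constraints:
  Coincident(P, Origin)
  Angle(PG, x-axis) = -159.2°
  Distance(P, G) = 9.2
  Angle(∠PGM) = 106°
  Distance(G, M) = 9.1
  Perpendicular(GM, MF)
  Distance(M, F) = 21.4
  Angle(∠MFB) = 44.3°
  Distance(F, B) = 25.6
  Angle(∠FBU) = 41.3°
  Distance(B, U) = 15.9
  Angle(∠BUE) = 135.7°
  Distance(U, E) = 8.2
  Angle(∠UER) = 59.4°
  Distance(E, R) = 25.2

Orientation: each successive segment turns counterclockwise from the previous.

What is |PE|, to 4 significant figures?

15.11

P is at the origin; PG runs at -159.2° with length 9.2, so G = (-8.600, -3.267). ∠PGM = 106.0° gives GM at -85.20° from the x-axis; with |GM| = 9.1, M = (-7.839, -12.34). GM is perpendicular to MF, so MF runs at 4.800°; with |MF| = 21.4, F = (13.49, -10.54). ∠MFB = 44.3° gives FB at 140.5° from the x-axis; with |FB| = 25.6, B = (-6.268, 5.739). ∠FBU = 41.3° gives BU at -80.80° from the x-axis; with |BU| = 15.9, U = (-3.725, -9.956). ∠BUE = 135.7° gives UE at -36.50° from the x-axis; with |UE| = 8.2, E = (2.866, -14.83). Then |PE| = |E − P| = 15.11.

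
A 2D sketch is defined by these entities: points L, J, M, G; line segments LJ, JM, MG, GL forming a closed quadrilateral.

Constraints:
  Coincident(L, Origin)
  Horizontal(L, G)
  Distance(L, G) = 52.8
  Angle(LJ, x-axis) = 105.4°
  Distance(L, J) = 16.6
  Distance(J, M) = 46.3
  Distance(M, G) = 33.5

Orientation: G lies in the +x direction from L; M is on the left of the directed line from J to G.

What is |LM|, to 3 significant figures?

50.0

Checks: |JM| = 46.30 ✓; |MG| = 33.50 ✓.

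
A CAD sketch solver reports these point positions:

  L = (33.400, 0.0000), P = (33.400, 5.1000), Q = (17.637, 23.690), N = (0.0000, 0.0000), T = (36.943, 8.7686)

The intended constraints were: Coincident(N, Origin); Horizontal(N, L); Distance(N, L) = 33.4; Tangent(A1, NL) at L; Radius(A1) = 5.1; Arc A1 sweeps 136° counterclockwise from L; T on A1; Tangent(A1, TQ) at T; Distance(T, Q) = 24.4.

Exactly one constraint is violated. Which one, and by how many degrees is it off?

Tangent(A1, TQ) at T — off by 6.30°.

N = (0.00, 0.00) ✓; N.y = 0.00, L.y = 0.00 ✓; |NL| = 33.40 ✓; ∠(PL, LN) = 90.00° ✓; |PL| = 5.100 ✓; bearing(P→T) − bearing(P→L) = 136.0° ✓; |PT| = 5.100 ✓; ∠(PT, TQ) = 83.70° ✗; |TQ| = 24.40 ✓.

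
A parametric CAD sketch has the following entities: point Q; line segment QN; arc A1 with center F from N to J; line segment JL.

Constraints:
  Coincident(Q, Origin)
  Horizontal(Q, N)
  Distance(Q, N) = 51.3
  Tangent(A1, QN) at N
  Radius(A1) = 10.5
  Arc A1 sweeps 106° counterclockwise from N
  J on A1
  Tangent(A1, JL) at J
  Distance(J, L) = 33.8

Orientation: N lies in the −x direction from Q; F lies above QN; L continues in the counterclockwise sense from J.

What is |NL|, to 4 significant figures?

45.89

Q is at the origin; QN is horizontal with |QN| = 51.3 and N on the −x side, so N = (-51.30, 0.000). A1 meets QN tangentially, so FN is at right angles to QN, so F = N + (0, 10.5) = (-51.30, 10.50). On A1, N sits at bearing -90° from F; a 106° counterclockwise sweep puts J at bearing 16°, so J = F + 10.5·(cos 16°, sin 16°) = (-41.21, 13.39). A1 meets JL tangentially, so FJ is at right angles to JL, so JL runs along (−sin 16°, cos 16°); with |JL| = 33.8, L = (-50.52, 45.88). Then |NL| = |L − N| = 45.89.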